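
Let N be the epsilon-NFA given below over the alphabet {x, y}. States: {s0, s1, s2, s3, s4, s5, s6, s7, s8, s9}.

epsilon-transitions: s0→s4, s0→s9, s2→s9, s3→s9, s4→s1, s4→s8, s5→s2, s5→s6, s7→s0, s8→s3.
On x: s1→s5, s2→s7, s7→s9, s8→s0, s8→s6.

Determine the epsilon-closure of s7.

Start with {s7}.
From s7 via epsilon: add s0.
From s0 via epsilon: add s4, s9.
From s4 via epsilon: add s1, s8.
From s8 via epsilon: add s3.
No new states can be added; the closed set is {s0, s1, s3, s4, s7, s8, s9}.

{s0, s1, s3, s4, s7, s8, s9}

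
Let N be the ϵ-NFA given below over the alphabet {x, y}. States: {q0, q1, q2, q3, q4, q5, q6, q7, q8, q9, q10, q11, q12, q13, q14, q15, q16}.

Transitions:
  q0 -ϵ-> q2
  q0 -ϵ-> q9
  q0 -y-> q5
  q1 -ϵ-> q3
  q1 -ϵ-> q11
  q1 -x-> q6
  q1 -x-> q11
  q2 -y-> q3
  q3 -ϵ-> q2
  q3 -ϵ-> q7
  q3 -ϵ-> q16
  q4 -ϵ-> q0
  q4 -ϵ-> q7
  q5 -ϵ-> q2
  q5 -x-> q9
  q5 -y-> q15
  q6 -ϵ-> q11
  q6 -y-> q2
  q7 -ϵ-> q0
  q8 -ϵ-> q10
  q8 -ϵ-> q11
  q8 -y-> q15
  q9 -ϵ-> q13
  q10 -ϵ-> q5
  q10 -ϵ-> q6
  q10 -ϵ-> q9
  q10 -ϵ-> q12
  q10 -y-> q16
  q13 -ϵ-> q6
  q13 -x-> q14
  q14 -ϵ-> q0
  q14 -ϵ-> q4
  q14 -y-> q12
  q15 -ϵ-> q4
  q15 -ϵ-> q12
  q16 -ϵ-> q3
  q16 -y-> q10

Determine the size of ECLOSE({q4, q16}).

10

Start with {q4, q16}.
From q4 via ϵ: add q0, q7.
From q16 via ϵ: add q3.
From q0 via ϵ: add q2, q9.
From q9 via ϵ: add q13.
From q13 via ϵ: add q6.
From q6 via ϵ: add q11.
ϵ-closure = {q0, q2, q3, q4, q6, q7, q9, q11, q13, q16}, which has 10 states.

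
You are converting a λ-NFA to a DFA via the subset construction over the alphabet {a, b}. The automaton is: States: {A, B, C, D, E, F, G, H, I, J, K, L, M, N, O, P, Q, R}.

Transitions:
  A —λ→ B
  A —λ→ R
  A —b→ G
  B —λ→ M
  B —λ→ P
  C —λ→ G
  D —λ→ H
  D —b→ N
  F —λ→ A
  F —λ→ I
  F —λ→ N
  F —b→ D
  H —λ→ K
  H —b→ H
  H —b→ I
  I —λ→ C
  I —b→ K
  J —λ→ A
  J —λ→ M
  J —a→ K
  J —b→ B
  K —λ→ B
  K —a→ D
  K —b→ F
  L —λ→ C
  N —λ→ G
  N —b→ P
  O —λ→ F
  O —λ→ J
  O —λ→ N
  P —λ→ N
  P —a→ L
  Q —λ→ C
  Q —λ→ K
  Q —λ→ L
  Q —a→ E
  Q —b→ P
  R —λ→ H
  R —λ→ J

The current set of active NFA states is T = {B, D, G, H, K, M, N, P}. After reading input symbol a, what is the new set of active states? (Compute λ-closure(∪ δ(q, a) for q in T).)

K on a → {D}.
P on a → {L}.
No a-transition from B, D, G, H, M, N.
Union after reading a: {D, L}.
Now take the λ-closure:
From D via λ: add H.
From L via λ: add C.
From C via λ: add G.
From H via λ: add K.
From K via λ: add B.
From B via λ: add M, P.
From P via λ: add N.
No new states can be added; the closed set is {B, C, D, G, H, K, L, M, N, P}.

{B, C, D, G, H, K, L, M, N, P}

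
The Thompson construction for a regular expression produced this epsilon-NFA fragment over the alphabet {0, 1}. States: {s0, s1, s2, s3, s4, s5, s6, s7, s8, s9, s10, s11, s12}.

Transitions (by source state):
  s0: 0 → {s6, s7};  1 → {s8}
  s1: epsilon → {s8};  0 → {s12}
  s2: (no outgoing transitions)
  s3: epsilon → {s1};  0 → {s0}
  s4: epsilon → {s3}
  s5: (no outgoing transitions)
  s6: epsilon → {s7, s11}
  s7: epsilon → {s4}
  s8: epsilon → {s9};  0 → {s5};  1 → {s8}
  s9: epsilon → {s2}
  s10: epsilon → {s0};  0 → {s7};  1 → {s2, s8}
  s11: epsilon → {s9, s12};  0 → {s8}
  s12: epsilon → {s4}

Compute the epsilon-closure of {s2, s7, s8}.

{s1, s2, s3, s4, s7, s8, s9}

Start with {s2, s7, s8}.
From s7 via epsilon: add s4.
From s8 via epsilon: add s9.
From s4 via epsilon: add s3.
From s3 via epsilon: add s1.
No new states can be added; the closed set is {s1, s2, s3, s4, s7, s8, s9}.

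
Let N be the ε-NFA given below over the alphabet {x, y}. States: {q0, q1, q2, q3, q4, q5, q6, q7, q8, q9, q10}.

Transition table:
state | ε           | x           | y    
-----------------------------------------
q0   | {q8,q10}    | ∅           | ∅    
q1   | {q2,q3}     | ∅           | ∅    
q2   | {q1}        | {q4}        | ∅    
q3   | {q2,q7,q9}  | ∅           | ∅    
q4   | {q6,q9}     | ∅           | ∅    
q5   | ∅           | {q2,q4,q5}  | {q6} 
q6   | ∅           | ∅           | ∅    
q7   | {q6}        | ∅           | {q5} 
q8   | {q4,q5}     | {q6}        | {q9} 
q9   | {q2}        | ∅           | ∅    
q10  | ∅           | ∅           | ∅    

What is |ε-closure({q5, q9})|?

Start with {q5, q9}.
From q9 via ε: add q2.
From q2 via ε: add q1.
From q1 via ε: add q3.
From q3 via ε: add q7.
From q7 via ε: add q6.
ε-closure = {q1, q2, q3, q5, q6, q7, q9}, which has 7 states.

7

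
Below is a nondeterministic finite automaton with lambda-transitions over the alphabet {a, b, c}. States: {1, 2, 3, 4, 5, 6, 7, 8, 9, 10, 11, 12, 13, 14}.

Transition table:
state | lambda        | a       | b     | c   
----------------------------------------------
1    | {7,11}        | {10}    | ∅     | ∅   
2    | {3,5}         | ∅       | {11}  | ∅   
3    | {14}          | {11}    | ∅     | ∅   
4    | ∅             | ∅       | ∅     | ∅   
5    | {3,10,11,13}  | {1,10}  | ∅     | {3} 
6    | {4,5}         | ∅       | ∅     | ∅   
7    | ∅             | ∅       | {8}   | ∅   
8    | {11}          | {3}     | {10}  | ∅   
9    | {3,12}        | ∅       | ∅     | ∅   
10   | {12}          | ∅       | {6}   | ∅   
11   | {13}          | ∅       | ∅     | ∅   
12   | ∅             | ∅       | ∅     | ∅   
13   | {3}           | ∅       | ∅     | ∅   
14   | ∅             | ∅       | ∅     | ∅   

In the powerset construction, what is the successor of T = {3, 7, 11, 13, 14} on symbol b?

{3, 8, 11, 13, 14}

7 on b → {8}.
No b-transition from 3, 11, 13, 14.
Union after reading b: {8}.
Now take the lambda-closure:
From 8 via lambda: add 11.
From 11 via lambda: add 13.
From 13 via lambda: add 3.
From 3 via lambda: add 14.
No new states can be added; the closed set is {3, 8, 11, 13, 14}.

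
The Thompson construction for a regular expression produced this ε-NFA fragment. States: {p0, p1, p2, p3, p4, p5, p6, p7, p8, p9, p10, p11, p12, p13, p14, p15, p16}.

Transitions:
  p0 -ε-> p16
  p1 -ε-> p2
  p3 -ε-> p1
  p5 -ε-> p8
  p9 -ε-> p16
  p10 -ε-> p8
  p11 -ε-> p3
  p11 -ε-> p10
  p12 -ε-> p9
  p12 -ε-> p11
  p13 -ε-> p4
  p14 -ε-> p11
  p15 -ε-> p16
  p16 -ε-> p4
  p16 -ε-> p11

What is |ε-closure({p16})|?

Start with {p16}.
From p16 via ε: add p4, p11.
From p11 via ε: add p3, p10.
From p3 via ε: add p1.
From p10 via ε: add p8.
From p1 via ε: add p2.
ε-closure = {p1, p2, p3, p4, p8, p10, p11, p16}, which has 8 states.

8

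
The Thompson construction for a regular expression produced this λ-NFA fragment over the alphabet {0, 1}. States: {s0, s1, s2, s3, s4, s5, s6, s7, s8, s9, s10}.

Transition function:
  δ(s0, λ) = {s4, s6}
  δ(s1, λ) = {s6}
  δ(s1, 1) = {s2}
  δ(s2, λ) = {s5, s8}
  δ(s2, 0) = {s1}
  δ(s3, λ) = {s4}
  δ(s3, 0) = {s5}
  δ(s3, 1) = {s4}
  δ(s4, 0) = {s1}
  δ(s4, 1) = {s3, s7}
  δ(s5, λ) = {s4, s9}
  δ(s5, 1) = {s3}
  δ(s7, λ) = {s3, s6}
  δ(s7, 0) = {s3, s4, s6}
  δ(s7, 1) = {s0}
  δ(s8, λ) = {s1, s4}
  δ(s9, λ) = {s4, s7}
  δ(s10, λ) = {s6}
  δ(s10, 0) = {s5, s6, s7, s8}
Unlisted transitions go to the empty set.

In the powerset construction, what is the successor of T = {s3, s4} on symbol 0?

{s1, s3, s4, s5, s6, s7, s9}

s3 on 0 → {s5}.
s4 on 0 → {s1}.
Union after reading 0: {s1, s5}.
Now take the λ-closure:
From s1 via λ: add s6.
From s5 via λ: add s4, s9.
From s9 via λ: add s7.
From s7 via λ: add s3.
No new states can be added; the closed set is {s1, s3, s4, s5, s6, s7, s9}.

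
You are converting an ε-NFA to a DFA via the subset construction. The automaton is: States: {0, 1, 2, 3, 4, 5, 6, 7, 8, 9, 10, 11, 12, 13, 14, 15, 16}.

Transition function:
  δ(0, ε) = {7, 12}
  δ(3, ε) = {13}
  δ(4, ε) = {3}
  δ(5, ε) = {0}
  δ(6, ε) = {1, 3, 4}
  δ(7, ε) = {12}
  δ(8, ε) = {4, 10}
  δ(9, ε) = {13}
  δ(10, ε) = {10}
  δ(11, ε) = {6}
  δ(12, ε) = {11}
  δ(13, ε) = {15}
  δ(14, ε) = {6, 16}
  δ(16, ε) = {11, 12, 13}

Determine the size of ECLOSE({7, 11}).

9

Start with {7, 11}.
From 7 via ε: add 12.
From 11 via ε: add 6.
From 6 via ε: add 1, 3, 4.
From 3 via ε: add 13.
From 13 via ε: add 15.
ε-closure = {1, 3, 4, 6, 7, 11, 12, 13, 15}, which has 9 states.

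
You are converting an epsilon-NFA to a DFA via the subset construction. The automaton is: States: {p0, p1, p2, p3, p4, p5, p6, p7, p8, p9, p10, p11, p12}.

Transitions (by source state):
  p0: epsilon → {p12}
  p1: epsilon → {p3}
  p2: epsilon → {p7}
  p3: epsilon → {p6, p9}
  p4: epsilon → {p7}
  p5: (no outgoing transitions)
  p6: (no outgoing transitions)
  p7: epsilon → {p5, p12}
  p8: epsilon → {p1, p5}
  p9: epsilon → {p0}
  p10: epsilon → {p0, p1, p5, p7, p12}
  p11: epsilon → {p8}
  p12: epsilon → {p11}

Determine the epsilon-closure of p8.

{p0, p1, p3, p5, p6, p8, p9, p11, p12}

Start with {p8}.
From p8 via epsilon: add p1, p5.
From p1 via epsilon: add p3.
From p3 via epsilon: add p6, p9.
From p9 via epsilon: add p0.
From p0 via epsilon: add p12.
From p12 via epsilon: add p11.
No new states can be added; the closed set is {p0, p1, p3, p5, p6, p8, p9, p11, p12}.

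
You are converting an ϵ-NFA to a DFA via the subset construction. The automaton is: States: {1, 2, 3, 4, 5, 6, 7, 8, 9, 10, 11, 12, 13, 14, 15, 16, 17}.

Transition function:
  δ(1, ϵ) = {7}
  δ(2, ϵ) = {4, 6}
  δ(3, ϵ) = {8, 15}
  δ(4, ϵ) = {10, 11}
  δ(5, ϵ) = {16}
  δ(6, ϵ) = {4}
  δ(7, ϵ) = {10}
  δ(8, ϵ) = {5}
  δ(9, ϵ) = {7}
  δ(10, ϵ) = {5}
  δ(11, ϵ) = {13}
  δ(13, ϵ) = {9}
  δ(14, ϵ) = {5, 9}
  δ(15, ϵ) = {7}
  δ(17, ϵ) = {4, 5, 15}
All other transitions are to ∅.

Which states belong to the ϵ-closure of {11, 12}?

Start with {11, 12}.
From 11 via ϵ: add 13.
From 13 via ϵ: add 9.
From 9 via ϵ: add 7.
From 7 via ϵ: add 10.
From 10 via ϵ: add 5.
From 5 via ϵ: add 16.
No new states can be added; the closed set is {5, 7, 9, 10, 11, 12, 13, 16}.

{5, 7, 9, 10, 11, 12, 13, 16}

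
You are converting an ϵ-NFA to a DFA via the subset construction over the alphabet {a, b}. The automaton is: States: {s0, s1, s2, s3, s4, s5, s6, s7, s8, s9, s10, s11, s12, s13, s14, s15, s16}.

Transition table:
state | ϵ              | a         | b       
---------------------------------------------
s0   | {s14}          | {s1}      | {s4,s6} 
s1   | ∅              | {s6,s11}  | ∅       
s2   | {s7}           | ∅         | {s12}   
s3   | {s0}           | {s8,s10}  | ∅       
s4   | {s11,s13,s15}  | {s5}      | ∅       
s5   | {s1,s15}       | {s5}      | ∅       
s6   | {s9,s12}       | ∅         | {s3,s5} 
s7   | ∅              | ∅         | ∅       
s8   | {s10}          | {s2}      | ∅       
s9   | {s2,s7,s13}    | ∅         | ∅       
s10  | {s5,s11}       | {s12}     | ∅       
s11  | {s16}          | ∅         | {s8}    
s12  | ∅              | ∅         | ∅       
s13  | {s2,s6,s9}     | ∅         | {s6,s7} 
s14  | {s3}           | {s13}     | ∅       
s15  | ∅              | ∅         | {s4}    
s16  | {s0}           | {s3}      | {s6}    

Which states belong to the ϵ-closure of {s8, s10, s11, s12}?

Start with {s8, s10, s11, s12}.
From s10 via ϵ: add s5.
From s11 via ϵ: add s16.
From s5 via ϵ: add s1, s15.
From s16 via ϵ: add s0.
From s0 via ϵ: add s14.
From s14 via ϵ: add s3.
No new states can be added; the closed set is {s0, s1, s3, s5, s8, s10, s11, s12, s14, s15, s16}.

{s0, s1, s3, s5, s8, s10, s11, s12, s14, s15, s16}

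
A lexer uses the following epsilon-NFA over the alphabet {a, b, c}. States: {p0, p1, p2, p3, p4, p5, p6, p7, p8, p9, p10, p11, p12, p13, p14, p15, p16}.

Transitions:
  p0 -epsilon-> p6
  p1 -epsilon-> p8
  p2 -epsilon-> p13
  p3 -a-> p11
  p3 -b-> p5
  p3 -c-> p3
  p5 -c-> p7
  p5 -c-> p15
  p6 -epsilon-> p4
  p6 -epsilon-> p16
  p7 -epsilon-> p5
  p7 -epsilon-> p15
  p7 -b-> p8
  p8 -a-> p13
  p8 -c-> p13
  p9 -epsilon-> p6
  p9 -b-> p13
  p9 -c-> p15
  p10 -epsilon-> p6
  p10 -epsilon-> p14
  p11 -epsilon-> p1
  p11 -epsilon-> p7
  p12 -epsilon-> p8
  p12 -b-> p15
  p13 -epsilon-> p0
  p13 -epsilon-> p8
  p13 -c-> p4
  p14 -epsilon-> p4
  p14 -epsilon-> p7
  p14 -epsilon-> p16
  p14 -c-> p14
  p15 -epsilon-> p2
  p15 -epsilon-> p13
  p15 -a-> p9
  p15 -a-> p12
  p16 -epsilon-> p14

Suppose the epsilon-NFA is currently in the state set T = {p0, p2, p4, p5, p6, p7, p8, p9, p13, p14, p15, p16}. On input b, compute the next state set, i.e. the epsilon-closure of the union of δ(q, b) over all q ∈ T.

p7 on b → {p8}.
p9 on b → {p13}.
No b-transition from p0, p2, p4, p5, p6, p8, p13, p14, p15, p16.
Union after reading b: {p8, p13}.
Now take the epsilon-closure:
From p13 via epsilon: add p0.
From p0 via epsilon: add p6.
From p6 via epsilon: add p4, p16.
From p16 via epsilon: add p14.
From p14 via epsilon: add p7.
From p7 via epsilon: add p5, p15.
From p15 via epsilon: add p2.
No new states can be added; the closed set is {p0, p2, p4, p5, p6, p7, p8, p13, p14, p15, p16}.

{p0, p2, p4, p5, p6, p7, p8, p13, p14, p15, p16}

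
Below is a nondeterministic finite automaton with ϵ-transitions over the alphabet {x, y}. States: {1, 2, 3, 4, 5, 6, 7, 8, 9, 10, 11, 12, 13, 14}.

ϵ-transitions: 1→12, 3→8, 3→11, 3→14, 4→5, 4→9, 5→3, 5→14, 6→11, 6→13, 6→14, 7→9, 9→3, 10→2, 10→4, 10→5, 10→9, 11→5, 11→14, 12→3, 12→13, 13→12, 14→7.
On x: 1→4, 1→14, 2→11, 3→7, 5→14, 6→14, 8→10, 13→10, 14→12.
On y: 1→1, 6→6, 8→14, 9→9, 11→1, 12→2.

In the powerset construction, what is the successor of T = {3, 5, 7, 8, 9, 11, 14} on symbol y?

{1, 3, 5, 7, 8, 9, 11, 12, 13, 14}

8 on y → {14}.
9 on y → {9}.
11 on y → {1}.
No y-transition from 3, 5, 7, 14.
Union after reading y: {1, 9, 14}.
Now take the ϵ-closure:
From 1 via ϵ: add 12.
From 9 via ϵ: add 3.
From 14 via ϵ: add 7.
From 3 via ϵ: add 8, 11.
From 12 via ϵ: add 13.
From 11 via ϵ: add 5.
No new states can be added; the closed set is {1, 3, 5, 7, 8, 9, 11, 12, 13, 14}.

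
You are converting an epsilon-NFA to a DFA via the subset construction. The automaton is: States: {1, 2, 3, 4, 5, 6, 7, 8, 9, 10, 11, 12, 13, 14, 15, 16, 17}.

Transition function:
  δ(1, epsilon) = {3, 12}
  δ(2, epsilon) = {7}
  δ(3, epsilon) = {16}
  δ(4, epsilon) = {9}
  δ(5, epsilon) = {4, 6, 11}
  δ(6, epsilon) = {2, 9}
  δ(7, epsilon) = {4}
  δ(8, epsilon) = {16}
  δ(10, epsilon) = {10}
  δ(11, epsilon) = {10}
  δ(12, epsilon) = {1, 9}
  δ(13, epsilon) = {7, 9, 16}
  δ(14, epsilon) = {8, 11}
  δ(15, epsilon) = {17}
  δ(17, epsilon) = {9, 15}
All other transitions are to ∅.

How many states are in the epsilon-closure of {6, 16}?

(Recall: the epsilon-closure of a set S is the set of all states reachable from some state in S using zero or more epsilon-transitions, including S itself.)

6

Start with {6, 16}.
From 6 via epsilon: add 2, 9.
From 2 via epsilon: add 7.
From 7 via epsilon: add 4.
epsilon-closure = {2, 4, 6, 7, 9, 16}, which has 6 states.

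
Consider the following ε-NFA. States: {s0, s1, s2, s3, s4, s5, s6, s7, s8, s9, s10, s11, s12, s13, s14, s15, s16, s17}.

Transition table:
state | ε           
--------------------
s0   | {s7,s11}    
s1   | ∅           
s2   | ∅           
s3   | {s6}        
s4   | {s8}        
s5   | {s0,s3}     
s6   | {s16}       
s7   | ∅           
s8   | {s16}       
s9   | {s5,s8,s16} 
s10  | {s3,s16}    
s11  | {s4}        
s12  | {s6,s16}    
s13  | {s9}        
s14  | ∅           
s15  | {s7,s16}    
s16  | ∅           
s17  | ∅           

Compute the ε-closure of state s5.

Start with {s5}.
From s5 via ε: add s0, s3.
From s0 via ε: add s7, s11.
From s3 via ε: add s6.
From s6 via ε: add s16.
From s11 via ε: add s4.
From s4 via ε: add s8.
No new states can be added; the closed set is {s0, s3, s4, s5, s6, s7, s8, s11, s16}.

{s0, s3, s4, s5, s6, s7, s8, s11, s16}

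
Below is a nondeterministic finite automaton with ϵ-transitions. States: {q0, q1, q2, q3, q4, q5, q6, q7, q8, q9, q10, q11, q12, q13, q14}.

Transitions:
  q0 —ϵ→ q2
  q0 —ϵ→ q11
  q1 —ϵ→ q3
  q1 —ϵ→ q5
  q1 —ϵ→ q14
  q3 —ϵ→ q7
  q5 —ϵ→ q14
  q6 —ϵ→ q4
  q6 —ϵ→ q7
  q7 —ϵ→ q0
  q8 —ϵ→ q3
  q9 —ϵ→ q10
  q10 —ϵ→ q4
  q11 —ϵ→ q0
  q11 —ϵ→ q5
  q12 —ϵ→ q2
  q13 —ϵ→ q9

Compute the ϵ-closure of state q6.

{q0, q2, q4, q5, q6, q7, q11, q14}

Start with {q6}.
From q6 via ϵ: add q4, q7.
From q7 via ϵ: add q0.
From q0 via ϵ: add q2, q11.
From q11 via ϵ: add q5.
From q5 via ϵ: add q14.
No new states can be added; the closed set is {q0, q2, q4, q5, q6, q7, q11, q14}.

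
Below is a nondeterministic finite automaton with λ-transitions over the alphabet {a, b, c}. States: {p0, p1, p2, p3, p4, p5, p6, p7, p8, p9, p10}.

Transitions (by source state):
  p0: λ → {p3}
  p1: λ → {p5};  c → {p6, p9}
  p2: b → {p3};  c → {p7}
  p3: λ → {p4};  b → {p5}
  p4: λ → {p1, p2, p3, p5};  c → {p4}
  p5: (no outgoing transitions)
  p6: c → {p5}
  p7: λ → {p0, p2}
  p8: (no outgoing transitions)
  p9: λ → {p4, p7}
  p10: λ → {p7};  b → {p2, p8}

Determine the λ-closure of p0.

{p0, p1, p2, p3, p4, p5}

Start with {p0}.
From p0 via λ: add p3.
From p3 via λ: add p4.
From p4 via λ: add p1, p2, p5.
No new states can be added; the closed set is {p0, p1, p2, p3, p4, p5}.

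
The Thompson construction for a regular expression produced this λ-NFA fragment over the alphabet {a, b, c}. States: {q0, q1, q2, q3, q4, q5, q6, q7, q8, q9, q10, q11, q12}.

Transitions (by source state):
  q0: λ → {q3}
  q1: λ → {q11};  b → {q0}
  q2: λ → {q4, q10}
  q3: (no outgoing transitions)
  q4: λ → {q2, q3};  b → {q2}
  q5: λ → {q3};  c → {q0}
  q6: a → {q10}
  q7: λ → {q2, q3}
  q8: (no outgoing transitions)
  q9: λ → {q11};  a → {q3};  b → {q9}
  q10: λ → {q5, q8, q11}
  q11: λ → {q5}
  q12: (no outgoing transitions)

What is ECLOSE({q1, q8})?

Start with {q1, q8}.
From q1 via λ: add q11.
From q11 via λ: add q5.
From q5 via λ: add q3.
No new states can be added; the closed set is {q1, q3, q5, q8, q11}.

{q1, q3, q5, q8, q11}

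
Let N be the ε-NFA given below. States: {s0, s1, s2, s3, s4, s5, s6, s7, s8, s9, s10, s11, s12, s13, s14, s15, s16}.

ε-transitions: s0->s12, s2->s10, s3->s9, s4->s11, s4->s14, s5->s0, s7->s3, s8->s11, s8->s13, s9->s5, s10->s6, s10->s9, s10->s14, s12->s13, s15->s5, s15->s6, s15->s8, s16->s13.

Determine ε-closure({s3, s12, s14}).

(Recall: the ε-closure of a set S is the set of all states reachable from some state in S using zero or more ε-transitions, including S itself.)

{s0, s3, s5, s9, s12, s13, s14}

Start with {s3, s12, s14}.
From s3 via ε: add s9.
From s12 via ε: add s13.
From s9 via ε: add s5.
From s5 via ε: add s0.
No new states can be added; the closed set is {s0, s3, s5, s9, s12, s13, s14}.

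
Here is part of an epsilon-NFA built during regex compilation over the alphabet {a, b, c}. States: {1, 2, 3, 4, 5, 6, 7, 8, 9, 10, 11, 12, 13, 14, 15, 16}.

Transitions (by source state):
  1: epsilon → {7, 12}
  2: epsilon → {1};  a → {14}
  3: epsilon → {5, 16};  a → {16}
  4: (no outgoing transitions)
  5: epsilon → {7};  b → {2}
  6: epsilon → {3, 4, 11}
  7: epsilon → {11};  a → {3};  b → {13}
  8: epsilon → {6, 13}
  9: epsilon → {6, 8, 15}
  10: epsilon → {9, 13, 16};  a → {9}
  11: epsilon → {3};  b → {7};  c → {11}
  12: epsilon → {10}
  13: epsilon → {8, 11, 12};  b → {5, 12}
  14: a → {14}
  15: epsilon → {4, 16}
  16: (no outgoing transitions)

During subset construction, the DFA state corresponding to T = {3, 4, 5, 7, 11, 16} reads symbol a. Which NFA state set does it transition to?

{3, 5, 7, 11, 16}

3 on a → {16}.
7 on a → {3}.
No a-transition from 4, 5, 11, 16.
Union after reading a: {3, 16}.
Now take the epsilon-closure:
From 3 via epsilon: add 5.
From 5 via epsilon: add 7.
From 7 via epsilon: add 11.
No new states can be added; the closed set is {3, 5, 7, 11, 16}.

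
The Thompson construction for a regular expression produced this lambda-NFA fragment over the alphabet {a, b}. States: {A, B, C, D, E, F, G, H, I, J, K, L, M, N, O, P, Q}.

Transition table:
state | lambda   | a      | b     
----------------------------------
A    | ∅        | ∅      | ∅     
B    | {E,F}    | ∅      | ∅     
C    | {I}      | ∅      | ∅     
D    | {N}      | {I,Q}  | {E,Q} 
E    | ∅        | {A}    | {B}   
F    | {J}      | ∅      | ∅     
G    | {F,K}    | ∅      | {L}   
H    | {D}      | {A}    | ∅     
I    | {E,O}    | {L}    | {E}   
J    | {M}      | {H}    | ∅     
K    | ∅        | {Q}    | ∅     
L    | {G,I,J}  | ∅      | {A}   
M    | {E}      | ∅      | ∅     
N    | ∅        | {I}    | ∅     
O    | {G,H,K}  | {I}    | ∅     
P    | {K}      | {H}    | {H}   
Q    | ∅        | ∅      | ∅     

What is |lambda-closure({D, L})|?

12

Start with {D, L}.
From D via lambda: add N.
From L via lambda: add G, I, J.
From G via lambda: add F, K.
From I via lambda: add E, O.
From J via lambda: add M.
From O via lambda: add H.
lambda-closure = {D, E, F, G, H, I, J, K, L, M, N, O}, which has 12 states.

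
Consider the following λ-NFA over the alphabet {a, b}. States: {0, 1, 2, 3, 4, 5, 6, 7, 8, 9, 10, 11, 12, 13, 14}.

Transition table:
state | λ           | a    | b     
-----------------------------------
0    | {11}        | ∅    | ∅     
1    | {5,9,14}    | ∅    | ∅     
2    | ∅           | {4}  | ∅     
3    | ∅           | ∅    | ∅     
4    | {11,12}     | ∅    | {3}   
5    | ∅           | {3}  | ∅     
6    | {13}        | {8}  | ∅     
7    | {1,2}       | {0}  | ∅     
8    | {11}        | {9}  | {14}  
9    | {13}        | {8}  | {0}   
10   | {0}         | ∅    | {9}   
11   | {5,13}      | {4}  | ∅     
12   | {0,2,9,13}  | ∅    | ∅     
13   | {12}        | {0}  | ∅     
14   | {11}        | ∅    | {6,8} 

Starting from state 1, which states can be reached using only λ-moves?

{0, 1, 2, 5, 9, 11, 12, 13, 14}

Start with {1}.
From 1 via λ: add 5, 9, 14.
From 9 via λ: add 13.
From 14 via λ: add 11.
From 13 via λ: add 12.
From 12 via λ: add 0, 2.
No new states can be added; the closed set is {0, 1, 2, 5, 9, 11, 12, 13, 14}.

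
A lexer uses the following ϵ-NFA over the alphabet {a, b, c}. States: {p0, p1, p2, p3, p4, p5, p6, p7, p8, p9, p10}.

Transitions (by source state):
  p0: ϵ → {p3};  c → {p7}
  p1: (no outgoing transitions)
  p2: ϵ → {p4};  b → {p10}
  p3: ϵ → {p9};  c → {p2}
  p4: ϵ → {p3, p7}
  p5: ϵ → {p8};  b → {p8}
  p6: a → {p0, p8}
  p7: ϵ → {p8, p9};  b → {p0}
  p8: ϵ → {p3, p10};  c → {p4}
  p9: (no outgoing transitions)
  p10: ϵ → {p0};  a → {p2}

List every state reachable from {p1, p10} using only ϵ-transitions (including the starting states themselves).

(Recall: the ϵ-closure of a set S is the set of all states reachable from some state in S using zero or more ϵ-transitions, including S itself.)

{p0, p1, p3, p9, p10}

Start with {p1, p10}.
From p10 via ϵ: add p0.
From p0 via ϵ: add p3.
From p3 via ϵ: add p9.
No new states can be added; the closed set is {p0, p1, p3, p9, p10}.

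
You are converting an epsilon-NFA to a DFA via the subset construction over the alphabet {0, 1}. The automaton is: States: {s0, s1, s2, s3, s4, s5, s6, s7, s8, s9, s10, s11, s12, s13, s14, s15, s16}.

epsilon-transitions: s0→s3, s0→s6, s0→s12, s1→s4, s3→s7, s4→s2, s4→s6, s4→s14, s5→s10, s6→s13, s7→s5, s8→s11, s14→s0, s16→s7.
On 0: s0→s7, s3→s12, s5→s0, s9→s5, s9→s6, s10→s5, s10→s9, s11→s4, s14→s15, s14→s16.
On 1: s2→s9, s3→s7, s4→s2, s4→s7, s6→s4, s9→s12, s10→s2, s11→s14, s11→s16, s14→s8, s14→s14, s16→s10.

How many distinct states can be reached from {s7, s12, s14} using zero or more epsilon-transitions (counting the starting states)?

9

Start with {s7, s12, s14}.
From s7 via epsilon: add s5.
From s14 via epsilon: add s0.
From s0 via epsilon: add s3, s6.
From s5 via epsilon: add s10.
From s6 via epsilon: add s13.
epsilon-closure = {s0, s3, s5, s6, s7, s10, s12, s13, s14}, which has 9 states.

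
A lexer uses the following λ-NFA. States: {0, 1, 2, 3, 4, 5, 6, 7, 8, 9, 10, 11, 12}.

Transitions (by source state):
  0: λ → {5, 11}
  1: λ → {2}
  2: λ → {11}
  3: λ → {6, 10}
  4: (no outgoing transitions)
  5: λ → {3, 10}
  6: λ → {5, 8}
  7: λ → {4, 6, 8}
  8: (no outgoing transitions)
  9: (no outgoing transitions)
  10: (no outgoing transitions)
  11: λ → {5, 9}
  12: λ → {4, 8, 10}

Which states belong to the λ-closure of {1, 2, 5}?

Start with {1, 2, 5}.
From 2 via λ: add 11.
From 5 via λ: add 3, 10.
From 3 via λ: add 6.
From 11 via λ: add 9.
From 6 via λ: add 8.
No new states can be added; the closed set is {1, 2, 3, 5, 6, 8, 9, 10, 11}.

{1, 2, 3, 5, 6, 8, 9, 10, 11}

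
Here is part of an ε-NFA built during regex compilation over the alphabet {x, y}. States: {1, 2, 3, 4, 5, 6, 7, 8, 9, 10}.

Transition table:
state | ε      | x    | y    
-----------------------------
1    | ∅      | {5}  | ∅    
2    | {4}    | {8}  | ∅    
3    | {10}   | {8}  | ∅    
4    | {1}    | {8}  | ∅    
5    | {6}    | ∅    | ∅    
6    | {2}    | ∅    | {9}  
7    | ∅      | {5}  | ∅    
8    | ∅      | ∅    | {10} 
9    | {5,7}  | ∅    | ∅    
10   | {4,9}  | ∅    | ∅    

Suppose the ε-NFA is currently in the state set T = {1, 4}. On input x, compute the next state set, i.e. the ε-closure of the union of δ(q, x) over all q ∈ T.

{1, 2, 4, 5, 6, 8}

1 on x → {5}.
4 on x → {8}.
Union after reading x: {5, 8}.
Now take the ε-closure:
From 5 via ε: add 6.
From 6 via ε: add 2.
From 2 via ε: add 4.
From 4 via ε: add 1.
No new states can be added; the closed set is {1, 2, 4, 5, 6, 8}.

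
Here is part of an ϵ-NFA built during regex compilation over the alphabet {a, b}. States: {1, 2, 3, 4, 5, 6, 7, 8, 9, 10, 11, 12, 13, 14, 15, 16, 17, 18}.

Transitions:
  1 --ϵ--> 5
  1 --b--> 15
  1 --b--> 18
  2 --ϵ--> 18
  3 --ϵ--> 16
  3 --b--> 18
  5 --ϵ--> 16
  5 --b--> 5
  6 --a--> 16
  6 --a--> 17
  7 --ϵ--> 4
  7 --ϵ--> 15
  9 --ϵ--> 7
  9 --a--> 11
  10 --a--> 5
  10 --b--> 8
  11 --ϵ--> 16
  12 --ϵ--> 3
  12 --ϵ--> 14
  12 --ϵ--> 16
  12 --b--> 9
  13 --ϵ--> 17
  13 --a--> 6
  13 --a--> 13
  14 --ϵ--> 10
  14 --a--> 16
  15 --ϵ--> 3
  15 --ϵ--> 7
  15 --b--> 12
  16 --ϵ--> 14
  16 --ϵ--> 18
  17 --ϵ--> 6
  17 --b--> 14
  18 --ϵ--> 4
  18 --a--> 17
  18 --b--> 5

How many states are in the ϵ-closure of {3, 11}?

Start with {3, 11}.
From 3 via ϵ: add 16.
From 16 via ϵ: add 14, 18.
From 14 via ϵ: add 10.
From 18 via ϵ: add 4.
ϵ-closure = {3, 4, 10, 11, 14, 16, 18}, which has 7 states.

7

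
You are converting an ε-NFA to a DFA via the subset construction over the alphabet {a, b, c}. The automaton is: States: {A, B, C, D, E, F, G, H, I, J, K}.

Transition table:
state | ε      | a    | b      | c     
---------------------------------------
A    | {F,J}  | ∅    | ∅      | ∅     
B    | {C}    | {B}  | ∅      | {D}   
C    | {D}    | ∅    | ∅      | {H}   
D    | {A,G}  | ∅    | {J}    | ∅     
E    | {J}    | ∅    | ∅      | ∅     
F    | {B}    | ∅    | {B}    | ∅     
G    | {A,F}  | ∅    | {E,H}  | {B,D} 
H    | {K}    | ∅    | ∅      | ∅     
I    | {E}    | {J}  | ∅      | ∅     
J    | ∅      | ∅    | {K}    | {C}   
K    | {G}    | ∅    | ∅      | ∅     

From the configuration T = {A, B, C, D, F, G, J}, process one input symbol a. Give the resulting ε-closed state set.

{A, B, C, D, F, G, J}

B on a → {B}.
No a-transition from A, C, D, F, G, J.
Union after reading a: {B}.
Now take the ε-closure:
From B via ε: add C.
From C via ε: add D.
From D via ε: add A, G.
From A via ε: add F, J.
No new states can be added; the closed set is {A, B, C, D, F, G, J}.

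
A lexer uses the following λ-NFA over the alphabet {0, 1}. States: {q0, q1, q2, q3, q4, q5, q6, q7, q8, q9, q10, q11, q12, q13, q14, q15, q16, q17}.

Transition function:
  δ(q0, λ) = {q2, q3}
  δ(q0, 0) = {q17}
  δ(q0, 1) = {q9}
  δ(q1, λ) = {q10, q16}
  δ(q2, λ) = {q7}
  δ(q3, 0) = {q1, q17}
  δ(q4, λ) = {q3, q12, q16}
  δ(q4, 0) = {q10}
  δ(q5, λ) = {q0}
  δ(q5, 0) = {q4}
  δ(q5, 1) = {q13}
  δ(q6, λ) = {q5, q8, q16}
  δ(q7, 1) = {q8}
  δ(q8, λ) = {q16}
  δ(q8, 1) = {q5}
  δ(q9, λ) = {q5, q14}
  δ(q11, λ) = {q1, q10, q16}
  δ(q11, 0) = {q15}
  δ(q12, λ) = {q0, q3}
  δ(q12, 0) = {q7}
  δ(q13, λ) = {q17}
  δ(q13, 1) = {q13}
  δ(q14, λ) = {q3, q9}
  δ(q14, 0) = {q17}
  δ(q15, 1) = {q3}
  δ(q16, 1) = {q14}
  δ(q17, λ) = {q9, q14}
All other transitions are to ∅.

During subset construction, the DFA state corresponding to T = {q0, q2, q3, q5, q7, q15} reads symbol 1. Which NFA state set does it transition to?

q0 on 1 → {q9}.
q5 on 1 → {q13}.
q7 on 1 → {q8}.
q15 on 1 → {q3}.
No 1-transition from q2, q3.
Union after reading 1: {q3, q8, q9, q13}.
Now take the λ-closure:
From q8 via λ: add q16.
From q9 via λ: add q5, q14.
From q13 via λ: add q17.
From q5 via λ: add q0.
From q0 via λ: add q2.
From q2 via λ: add q7.
No new states can be added; the closed set is {q0, q2, q3, q5, q7, q8, q9, q13, q14, q16, q17}.

{q0, q2, q3, q5, q7, q8, q9, q13, q14, q16, q17}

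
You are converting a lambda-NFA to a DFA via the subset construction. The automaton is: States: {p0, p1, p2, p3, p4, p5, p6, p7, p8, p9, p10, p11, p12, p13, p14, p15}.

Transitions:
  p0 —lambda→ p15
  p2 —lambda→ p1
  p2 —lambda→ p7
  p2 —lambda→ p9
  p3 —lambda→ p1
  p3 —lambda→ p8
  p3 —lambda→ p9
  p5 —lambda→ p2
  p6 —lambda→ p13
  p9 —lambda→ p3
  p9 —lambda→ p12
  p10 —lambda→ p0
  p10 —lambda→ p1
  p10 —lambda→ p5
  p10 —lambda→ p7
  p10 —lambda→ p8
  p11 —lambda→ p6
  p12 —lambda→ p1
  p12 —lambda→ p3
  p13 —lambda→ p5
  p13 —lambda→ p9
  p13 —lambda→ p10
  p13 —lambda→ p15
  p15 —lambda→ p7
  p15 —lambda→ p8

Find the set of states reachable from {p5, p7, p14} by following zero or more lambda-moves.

Start with {p5, p7, p14}.
From p5 via lambda: add p2.
From p2 via lambda: add p1, p9.
From p9 via lambda: add p3, p12.
From p3 via lambda: add p8.
No new states can be added; the closed set is {p1, p2, p3, p5, p7, p8, p9, p12, p14}.

{p1, p2, p3, p5, p7, p8, p9, p12, p14}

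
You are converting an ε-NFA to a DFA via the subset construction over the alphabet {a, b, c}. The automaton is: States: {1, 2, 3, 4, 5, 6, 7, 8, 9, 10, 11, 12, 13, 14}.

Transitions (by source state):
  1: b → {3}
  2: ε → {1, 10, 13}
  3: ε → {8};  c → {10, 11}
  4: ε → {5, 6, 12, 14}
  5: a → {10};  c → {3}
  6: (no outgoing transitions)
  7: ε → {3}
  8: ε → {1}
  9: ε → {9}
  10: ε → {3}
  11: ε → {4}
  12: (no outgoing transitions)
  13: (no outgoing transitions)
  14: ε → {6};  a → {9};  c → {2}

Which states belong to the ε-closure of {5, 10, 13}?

Start with {5, 10, 13}.
From 10 via ε: add 3.
From 3 via ε: add 8.
From 8 via ε: add 1.
No new states can be added; the closed set is {1, 3, 5, 8, 10, 13}.

{1, 3, 5, 8, 10, 13}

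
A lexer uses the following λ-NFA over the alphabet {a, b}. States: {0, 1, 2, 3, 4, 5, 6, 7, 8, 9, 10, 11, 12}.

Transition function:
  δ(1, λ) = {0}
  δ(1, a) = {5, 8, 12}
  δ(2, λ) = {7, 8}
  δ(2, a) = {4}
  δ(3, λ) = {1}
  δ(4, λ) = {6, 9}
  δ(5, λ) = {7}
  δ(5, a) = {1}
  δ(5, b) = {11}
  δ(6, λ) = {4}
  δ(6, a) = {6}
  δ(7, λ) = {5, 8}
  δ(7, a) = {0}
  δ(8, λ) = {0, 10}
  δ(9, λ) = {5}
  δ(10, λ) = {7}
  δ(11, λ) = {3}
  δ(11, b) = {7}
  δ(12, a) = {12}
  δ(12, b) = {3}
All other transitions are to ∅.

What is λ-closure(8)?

{0, 5, 7, 8, 10}

Start with {8}.
From 8 via λ: add 0, 10.
From 10 via λ: add 7.
From 7 via λ: add 5.
No new states can be added; the closed set is {0, 5, 7, 8, 10}.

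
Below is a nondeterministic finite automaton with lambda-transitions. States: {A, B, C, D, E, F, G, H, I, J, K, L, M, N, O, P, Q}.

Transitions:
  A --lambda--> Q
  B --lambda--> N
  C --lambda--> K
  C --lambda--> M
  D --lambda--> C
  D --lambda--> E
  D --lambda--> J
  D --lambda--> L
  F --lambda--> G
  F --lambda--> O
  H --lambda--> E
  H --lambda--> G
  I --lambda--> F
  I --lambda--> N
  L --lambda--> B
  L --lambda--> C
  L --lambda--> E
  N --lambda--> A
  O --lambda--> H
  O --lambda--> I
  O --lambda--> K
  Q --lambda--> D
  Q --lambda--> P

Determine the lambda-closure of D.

{A, B, C, D, E, J, K, L, M, N, P, Q}

Start with {D}.
From D via lambda: add C, E, J, L.
From C via lambda: add K, M.
From L via lambda: add B.
From B via lambda: add N.
From N via lambda: add A.
From A via lambda: add Q.
From Q via lambda: add P.
No new states can be added; the closed set is {A, B, C, D, E, J, K, L, M, N, P, Q}.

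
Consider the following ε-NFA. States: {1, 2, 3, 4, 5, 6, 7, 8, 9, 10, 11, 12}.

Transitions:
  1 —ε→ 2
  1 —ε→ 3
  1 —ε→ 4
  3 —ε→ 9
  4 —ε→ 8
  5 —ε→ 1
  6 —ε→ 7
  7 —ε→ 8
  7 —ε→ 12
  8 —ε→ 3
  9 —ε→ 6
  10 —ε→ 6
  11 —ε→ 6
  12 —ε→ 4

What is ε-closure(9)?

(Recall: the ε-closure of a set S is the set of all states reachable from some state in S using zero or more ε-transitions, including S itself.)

Start with {9}.
From 9 via ε: add 6.
From 6 via ε: add 7.
From 7 via ε: add 8, 12.
From 8 via ε: add 3.
From 12 via ε: add 4.
No new states can be added; the closed set is {3, 4, 6, 7, 8, 9, 12}.

{3, 4, 6, 7, 8, 9, 12}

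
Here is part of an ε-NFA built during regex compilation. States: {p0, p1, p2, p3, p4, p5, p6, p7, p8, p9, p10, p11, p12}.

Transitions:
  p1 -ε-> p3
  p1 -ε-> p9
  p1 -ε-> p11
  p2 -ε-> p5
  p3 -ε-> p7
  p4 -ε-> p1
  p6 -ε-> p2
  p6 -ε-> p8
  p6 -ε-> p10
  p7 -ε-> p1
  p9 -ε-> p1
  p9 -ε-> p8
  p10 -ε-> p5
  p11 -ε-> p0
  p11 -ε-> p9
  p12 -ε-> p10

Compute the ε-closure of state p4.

{p0, p1, p3, p4, p7, p8, p9, p11}

Start with {p4}.
From p4 via ε: add p1.
From p1 via ε: add p3, p9, p11.
From p3 via ε: add p7.
From p9 via ε: add p8.
From p11 via ε: add p0.
No new states can be added; the closed set is {p0, p1, p3, p4, p7, p8, p9, p11}.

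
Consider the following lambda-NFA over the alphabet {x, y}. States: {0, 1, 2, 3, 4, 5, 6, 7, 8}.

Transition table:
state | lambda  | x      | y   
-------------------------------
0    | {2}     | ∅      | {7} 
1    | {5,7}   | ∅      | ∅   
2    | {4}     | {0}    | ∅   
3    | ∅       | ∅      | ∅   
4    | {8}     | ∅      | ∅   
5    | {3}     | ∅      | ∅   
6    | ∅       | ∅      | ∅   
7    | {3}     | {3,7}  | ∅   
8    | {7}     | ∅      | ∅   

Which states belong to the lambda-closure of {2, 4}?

Start with {2, 4}.
From 4 via lambda: add 8.
From 8 via lambda: add 7.
From 7 via lambda: add 3.
No new states can be added; the closed set is {2, 3, 4, 7, 8}.

{2, 3, 4, 7, 8}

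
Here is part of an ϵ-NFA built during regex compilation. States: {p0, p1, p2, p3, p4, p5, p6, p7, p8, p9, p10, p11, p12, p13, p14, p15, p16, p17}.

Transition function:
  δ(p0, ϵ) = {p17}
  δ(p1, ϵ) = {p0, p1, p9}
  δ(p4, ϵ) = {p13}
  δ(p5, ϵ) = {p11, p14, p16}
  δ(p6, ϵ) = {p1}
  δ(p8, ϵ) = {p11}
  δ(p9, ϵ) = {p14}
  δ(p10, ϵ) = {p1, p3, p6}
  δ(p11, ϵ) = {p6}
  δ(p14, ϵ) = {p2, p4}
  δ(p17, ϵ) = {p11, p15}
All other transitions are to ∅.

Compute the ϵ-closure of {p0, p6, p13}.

Start with {p0, p6, p13}.
From p0 via ϵ: add p17.
From p6 via ϵ: add p1.
From p1 via ϵ: add p9.
From p17 via ϵ: add p11, p15.
From p9 via ϵ: add p14.
From p14 via ϵ: add p2, p4.
No new states can be added; the closed set is {p0, p1, p2, p4, p6, p9, p11, p13, p14, p15, p17}.

{p0, p1, p2, p4, p6, p9, p11, p13, p14, p15, p17}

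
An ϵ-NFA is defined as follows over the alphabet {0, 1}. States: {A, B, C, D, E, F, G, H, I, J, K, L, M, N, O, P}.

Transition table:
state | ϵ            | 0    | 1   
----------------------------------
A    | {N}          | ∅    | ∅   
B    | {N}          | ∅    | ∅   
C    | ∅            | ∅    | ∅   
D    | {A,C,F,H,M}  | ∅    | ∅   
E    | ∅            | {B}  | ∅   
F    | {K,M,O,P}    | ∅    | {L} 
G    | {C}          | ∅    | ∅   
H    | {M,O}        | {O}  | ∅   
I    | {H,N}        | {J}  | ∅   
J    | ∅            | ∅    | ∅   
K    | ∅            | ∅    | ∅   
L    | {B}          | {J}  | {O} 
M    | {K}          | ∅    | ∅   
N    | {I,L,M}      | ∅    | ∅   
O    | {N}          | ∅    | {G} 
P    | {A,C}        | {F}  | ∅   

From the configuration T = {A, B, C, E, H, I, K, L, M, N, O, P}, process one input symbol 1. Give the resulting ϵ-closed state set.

L on 1 → {O}.
O on 1 → {G}.
No 1-transition from A, B, C, E, H, I, K, M, N, P.
Union after reading 1: {G, O}.
Now take the ϵ-closure:
From G via ϵ: add C.
From O via ϵ: add N.
From N via ϵ: add I, L, M.
From I via ϵ: add H.
From L via ϵ: add B.
From M via ϵ: add K.
No new states can be added; the closed set is {B, C, G, H, I, K, L, M, N, O}.

{B, C, G, H, I, K, L, M, N, O}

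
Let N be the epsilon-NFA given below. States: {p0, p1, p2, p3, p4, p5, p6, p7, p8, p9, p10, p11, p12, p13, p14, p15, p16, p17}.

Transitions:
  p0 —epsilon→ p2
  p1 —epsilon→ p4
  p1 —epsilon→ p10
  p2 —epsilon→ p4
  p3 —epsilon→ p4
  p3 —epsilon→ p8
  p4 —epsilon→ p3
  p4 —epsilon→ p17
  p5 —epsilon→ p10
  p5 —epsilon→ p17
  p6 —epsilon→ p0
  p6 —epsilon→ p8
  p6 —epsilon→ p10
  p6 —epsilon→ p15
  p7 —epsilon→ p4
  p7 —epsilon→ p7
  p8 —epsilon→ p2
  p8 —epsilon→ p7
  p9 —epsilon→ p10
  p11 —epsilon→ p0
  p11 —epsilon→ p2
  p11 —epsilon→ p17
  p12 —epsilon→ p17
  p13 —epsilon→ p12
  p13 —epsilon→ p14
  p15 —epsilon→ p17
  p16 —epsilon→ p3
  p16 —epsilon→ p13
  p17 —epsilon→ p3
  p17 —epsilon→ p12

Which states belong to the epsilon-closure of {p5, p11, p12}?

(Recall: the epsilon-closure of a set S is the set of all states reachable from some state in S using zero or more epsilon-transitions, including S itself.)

Start with {p5, p11, p12}.
From p5 via epsilon: add p10, p17.
From p11 via epsilon: add p0, p2.
From p2 via epsilon: add p4.
From p17 via epsilon: add p3.
From p3 via epsilon: add p8.
From p8 via epsilon: add p7.
No new states can be added; the closed set is {p0, p2, p3, p4, p5, p7, p8, p10, p11, p12, p17}.

{p0, p2, p3, p4, p5, p7, p8, p10, p11, p12, p17}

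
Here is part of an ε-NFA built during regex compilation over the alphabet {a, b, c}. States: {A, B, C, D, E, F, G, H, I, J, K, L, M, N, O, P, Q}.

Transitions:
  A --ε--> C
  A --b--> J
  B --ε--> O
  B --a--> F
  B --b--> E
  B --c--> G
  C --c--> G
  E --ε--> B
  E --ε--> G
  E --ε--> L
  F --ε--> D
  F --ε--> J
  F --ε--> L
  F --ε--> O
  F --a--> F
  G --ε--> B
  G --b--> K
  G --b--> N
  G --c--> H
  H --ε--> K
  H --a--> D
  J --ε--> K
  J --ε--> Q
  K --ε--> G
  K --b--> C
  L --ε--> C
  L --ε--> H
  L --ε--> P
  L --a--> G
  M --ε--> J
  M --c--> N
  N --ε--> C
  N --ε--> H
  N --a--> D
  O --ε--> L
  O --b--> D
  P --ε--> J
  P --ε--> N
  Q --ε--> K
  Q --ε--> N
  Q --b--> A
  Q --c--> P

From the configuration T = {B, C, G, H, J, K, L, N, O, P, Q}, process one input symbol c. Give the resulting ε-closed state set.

{B, C, G, H, J, K, L, N, O, P, Q}

B on c → {G}.
C on c → {G}.
G on c → {H}.
Q on c → {P}.
No c-transition from H, J, K, L, N, O, P.
Union after reading c: {G, H, P}.
Now take the ε-closure:
From G via ε: add B.
From H via ε: add K.
From P via ε: add J, N.
From B via ε: add O.
From J via ε: add Q.
From N via ε: add C.
From O via ε: add L.
No new states can be added; the closed set is {B, C, G, H, J, K, L, N, O, P, Q}.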